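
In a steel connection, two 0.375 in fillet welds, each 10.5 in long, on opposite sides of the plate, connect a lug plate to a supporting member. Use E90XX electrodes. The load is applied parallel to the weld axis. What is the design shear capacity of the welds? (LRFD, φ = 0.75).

E90XX → F_EXX = 90 ksi.
Effective throat t_e = 0.707 × 0.375 = 0.2651 in.
Total length L = 21 in; A_we = 0.2651 × 21 = 5.568 in².
F_nw = 0.6 F_EXX = 0.6 × 90 = 54 ksi.
φR_n = 0.75 × 54 × 5.568 = 225.5 kips.

φR_n ≈ 225 kips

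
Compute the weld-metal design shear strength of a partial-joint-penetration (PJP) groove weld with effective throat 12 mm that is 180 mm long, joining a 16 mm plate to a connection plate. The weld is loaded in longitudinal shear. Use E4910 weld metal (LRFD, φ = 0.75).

φR_n ≈ 476 kN

E49XX → F_EXX = 490 MPa.
Effective throat (given) t_e = 12 mm.
A_we = 12 × 180 = 2160 mm².
F_nw = 0.6 F_EXX = 294 MPa.
φR_n = 0.75 × 294 × 2160 × 10⁻³ = 476.3 kN.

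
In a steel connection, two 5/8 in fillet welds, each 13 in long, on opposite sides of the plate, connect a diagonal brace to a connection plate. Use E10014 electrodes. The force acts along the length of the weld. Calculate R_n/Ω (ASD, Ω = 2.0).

E100XX → F_EXX = 100 ksi.
Effective throat t_e = 0.707 × 0.625 = 0.4419 in.
Total length L = 26 in; A_we = 0.4419 × 26 = 11.49 in².
F_nw = 0.6 F_EXX = 0.6 × 100 = 60 ksi.
R_n = 60 × 11.49 = 689.3 kips; R_n/Ω = 689.3/2.0 = 344.7 kips.

R_n/Ω ≈ 345 kips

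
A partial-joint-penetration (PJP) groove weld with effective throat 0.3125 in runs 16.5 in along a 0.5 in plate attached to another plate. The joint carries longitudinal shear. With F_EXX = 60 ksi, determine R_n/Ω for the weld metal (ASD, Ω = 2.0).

Effective throat (given) t_e = 0.3125 in.
A_we = 0.3125 × 16.5 = 5.156 in².
F_nw = 0.6 F_EXX = 36 ksi.
R_n/Ω = (36 × 5.156) / 2.0 = 92.81 kip.

R_n/Ω ≈ 92.8 kip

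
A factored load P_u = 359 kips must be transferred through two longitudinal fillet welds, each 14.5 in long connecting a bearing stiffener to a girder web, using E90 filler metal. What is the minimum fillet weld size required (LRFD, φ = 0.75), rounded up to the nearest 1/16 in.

E90XX → F_EXX = 90 ksi.
Total weld length L = 29 in.
Required throat t_e = P_u / (φ × 0.6 F_EXX × L) = 359 / (0.75 × 0.6 × 90 × 29) = 0.3057 in.
Required leg w = t_e / 0.707 = 0.4323 in → use 7/16 in.

w = 7/16 in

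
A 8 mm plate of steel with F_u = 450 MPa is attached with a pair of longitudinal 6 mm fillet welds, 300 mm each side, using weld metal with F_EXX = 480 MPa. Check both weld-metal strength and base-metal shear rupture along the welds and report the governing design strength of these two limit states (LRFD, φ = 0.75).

φR_n ≈ 550 kN (weld metal governs)

t_e = 0.707 × 6 = 4.242 mm; L = 600 mm.
Weld metal: φR_n = 0.75 × 0.6 × 480 × 4.242 × 600 × 10⁻³ = 549.8 kN.
Base metal (shear rupture): φR_n = 0.75 × 0.6 × 450 × 8 × 600 × 10⁻³ = 972 kN.
Governing: weld metal.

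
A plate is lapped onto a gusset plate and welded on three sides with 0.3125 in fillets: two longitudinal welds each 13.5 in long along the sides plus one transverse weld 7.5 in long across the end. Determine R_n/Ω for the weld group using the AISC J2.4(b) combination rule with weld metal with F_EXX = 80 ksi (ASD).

t_e = 0.707 × 0.3125 = 0.2209 in.
R_nwl = 0.6 × 80 × 0.2209 × 27 = 286.3 kip (longitudinal, 2 welds).
R_nwt = 0.6 × 80 × 0.2209 × 7.5 = 79.54 kip (transverse, base value).
(i) R_nwl + R_nwt = 365.9 kip; (ii) 0.85 R_nwl + 1.5 R_nwt = 362.7 kip.
R_n = max = 365.9 kip [governs: (i)]; R_n/Ω = 182.9 kip.

R_n/Ω ≈ 183 kip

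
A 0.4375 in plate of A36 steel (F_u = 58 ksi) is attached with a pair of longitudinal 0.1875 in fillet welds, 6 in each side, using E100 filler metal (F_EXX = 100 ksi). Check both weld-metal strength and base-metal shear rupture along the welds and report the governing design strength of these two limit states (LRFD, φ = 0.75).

φR_n ≈ 71.6 kips (weld metal governs)

t_e = 0.707 × 0.1875 = 0.1326 in; L = 12 in.
Weld metal: φR_n = 0.75 × 0.6 × 100 × 0.1326 × 12 = 71.58 kips.
Base metal (shear rupture): φR_n = 0.75 × 0.6 × 58 × 0.4375 × 12 = 137 kips.
Governing: weld metal.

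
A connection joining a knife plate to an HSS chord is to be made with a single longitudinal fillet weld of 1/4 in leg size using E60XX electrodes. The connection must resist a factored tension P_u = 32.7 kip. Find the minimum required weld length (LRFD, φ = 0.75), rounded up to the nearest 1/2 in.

E60XX → F_EXX = 60 ksi.
Throat t_e = 0.707 × 0.25 = 0.1767 in.
φr_n = 0.75 × 0.6 × 60 × 0.1767 = 4.772 kip/in.
L_req = P_u / φr_n = 32.7 / 4.772 = 6.852 in total.
Round up → use L = 7 in.

L = 7 in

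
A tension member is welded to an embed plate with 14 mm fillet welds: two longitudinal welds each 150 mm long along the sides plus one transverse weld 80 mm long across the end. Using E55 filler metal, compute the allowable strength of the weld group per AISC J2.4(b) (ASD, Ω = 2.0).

E55XX → F_EXX = 550 MPa.
t_e = 0.707 × 14 = 9.898 mm.
R_nwl = 0.6 × 550 × 9.898 × 300 × 10⁻³ = 979.9 kN (longitudinal, 2 welds).
R_nwt = 0.6 × 550 × 9.898 × 80 × 10⁻³ = 261.3 kN (transverse, base value).
(i) R_nwl + R_nwt = 1241 kN; (ii) 0.85 R_nwl + 1.5 R_nwt = 1225 kN.
R_n = max = 1241 kN [governs: (i)]; R_n/Ω = 620.6 kN.

R_n/Ω ≈ 621 kN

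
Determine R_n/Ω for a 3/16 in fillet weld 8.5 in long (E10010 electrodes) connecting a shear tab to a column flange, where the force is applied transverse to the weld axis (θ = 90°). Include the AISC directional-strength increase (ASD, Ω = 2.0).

R_n/Ω ≈ 50.7 kips

E100XX → F_EXX = 100 ksi.
t_e = 0.707 × 0.1875 = 0.1326 in; A_we = 0.1326 × 8.5 = 1.127 in².
Directional factor: 1.0 + 0.5 sin^1.5(90°) = 1.5.
F_nw = 0.6 × 100 × 1.5 = 90 ksi.
R_n/Ω = (90 × 1.127) / 2.0 = 50.71 kips.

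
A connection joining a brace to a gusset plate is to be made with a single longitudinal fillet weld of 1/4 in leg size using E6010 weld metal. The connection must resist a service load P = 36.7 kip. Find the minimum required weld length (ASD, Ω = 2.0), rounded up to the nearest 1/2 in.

E60XX → F_EXX = 60 ksi.
Throat t_e = 0.707 × 0.25 = 0.1767 in.
r_n/Ω = (0.6 × 60 × 0.1767) / 2.0 = 3.181 kip/in.
L_req = P / (r_n/Ω) = 36.7 / 3.181 = 11.54 in total.
Round up → use L = 12 in.

L = 12 in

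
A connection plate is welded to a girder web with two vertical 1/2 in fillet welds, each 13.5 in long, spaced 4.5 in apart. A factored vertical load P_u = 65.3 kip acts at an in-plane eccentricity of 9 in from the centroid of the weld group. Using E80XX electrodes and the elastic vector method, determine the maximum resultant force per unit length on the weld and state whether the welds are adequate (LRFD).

f_max ≈ 8.72 kip/in; adequate

E80XX → F_EXX = 80 ksi.
Total weld length L_w = 27 in. Treat welds as unit-width lines.
Polar moment about centroid: J = 2[d³/12 + d(b/2)²] = 2[13.5³/12 + 13.5×2.25²] = 546.8 in³.
Direct shear f_v = P/L_w = 65.3 / 27 = 2.419 kip/in (vertical).
Torsion M = P·e = 65.3 × 9 = 587.7 kip·in.
Critical point at (x, y) = (2.25, 6.75) from centroid. f_tx = M·y/J = 7.256 kip/in; f_ty = M·x/J = 2.419 kip/in.
Resultant f_max = √[f_tx² + (f_v + f_ty)²] = √[7.256² + (2.419 + 2.419)²] = 8.72 kip/in.
Capacity per unit length: φr_n = 0.75 × 0.6 × 80 × (0.707 × 0.5) = 12.73 kip/in.
8.72 ≤ 12.73 → adequate.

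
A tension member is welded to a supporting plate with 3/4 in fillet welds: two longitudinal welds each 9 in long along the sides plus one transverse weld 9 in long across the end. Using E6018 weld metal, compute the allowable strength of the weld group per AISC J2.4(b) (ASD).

R_n/Ω ≈ 275 kip

E60XX → F_EXX = 60 ksi.
t_e = 0.707 × 0.75 = 0.5302 in.
R_nwl = 0.6 × 60 × 0.5302 × 18 = 343.6 kip (longitudinal, 2 welds).
R_nwt = 0.6 × 60 × 0.5302 × 9 = 171.8 kip (transverse, base value).
(i) R_nwl + R_nwt = 515.4 kip; (ii) 0.85 R_nwl + 1.5 R_nwt = 549.8 kip.
R_n = max = 549.8 kip [governs: (ii)]; R_n/Ω = 274.9 kip.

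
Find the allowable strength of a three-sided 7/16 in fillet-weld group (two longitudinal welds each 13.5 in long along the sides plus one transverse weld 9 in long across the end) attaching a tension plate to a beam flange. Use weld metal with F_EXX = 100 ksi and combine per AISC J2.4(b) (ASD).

R_n/Ω ≈ 338 kips

t_e = 0.707 × 0.4375 = 0.3093 in.
R_nwl = 0.6 × 100 × 0.3093 × 27 = 501.1 kips (longitudinal, 2 welds).
R_nwt = 0.6 × 100 × 0.3093 × 9 = 167 kips (transverse, base value).
(i) R_nwl + R_nwt = 668.1 kips; (ii) 0.85 R_nwl + 1.5 R_nwt = 676.5 kips.
R_n = max = 676.5 kips [governs: (ii)]; R_n/Ω = 338.2 kips.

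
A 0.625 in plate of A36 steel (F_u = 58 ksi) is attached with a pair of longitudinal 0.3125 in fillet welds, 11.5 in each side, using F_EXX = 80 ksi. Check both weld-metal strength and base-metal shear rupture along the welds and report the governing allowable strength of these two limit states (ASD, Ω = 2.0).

t_e = 0.707 × 0.3125 = 0.2209 in; L = 23 in.
Weld metal: R_n/Ω = (1/2.0) × 0.6 × 80 × 0.2209 × 23 = 122 kip.
Base metal (shear rupture): R_n/Ω = (1/2.0) × 0.6 × 58 × 0.625 × 23 = 250.1 kip.
Governing: weld metal.

R_n/Ω ≈ 122 kip (weld metal governs)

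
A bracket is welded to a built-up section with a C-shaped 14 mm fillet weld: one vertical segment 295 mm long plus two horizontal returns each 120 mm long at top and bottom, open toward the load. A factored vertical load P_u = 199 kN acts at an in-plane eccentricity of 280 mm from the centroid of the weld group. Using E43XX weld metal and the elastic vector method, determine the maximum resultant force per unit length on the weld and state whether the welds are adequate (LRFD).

f_max ≈ 1430 N/mm; adequate

E43XX → F_EXX = 430 MPa.
Total weld length L_w = 535 mm. Treat welds as unit-width lines.
Centroid: x̄ = 2×120×60 / 535 = 26.92 mm from the vertical weld.
Polar moment about centroid: J = I_x + I_y = [295³/12 + 2×120×147.5²] + [295×26.92² + 2(120³/12 + 120×33.08²)] = 8125000 mm³.
Direct shear f_v = P/L_w = 199×10³ / 535 = 372 N/mm (vertical).
Torsion M = P·e = 199×10³ × 280 = 55720000 N·mm.
Critical point at (x, y) = (93.08, 147.5) from centroid. f_tx = M·y/J = 1011 N/mm; f_ty = M·x/J = 638.3 N/mm.
Resultant f_max = √[f_tx² + (f_v + f_ty)²] = √[1011² + (372 + 638.3)²] = 1430 N/mm.
Capacity per unit length: φr_n = 0.75 × 0.6 × 430 × (0.707 × 14) = 1915 N/mm.
1430 ≤ 1915 → adequate.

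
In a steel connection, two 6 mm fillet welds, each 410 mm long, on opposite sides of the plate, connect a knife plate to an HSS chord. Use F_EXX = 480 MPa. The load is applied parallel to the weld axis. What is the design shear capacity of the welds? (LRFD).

Effective throat t_e = 0.707 × 6 = 4.242 mm.
Total length L = 820 mm; A_we = 4.242 × 820 = 3478 mm².
F_nw = 0.6 F_EXX = 0.6 × 480 = 288 MPa.
φR_n = 0.75 × 288 × 3478 × 10⁻³ = 751.3 kN.

φR_n ≈ 751 kN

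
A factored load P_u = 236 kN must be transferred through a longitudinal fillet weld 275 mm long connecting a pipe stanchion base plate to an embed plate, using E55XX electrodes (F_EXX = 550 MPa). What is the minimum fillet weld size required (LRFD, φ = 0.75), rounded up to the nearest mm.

Total weld length L = 275 mm.
Required throat t_e = P_u / (φ × 0.6 F_EXX × L) = 236 / (0.75 × 0.6 × 550 × 275 × 10⁻³) = 3.467 mm.
Required leg w = t_e / 0.707 = 4.904 mm → use 5 mm.

w = 5 mm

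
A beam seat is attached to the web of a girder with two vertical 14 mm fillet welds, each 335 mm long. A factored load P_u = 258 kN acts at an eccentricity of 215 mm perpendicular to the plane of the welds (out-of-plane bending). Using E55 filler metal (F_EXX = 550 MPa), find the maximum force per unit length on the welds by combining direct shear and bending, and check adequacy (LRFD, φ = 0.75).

f_max ≈ 1530 N/mm; adequate

L_w = 2 × 335 = 670 mm; section modulus (unit throat) S = 2 × L²/6 = 37410 mm².
Direct shear f_v = P/L_w = 258×10³/670 = 385.1 N/mm.
Moment M = P × e = 258×10³ × 215 = 55470000 N·mm; bending f_b = M/S = 1483 N/mm.
f_max = √(f_v² + f_b²) = √(385.1² + 1483²) = 1532 N/mm.
φr_n = 0.75 × 0.6 × 550 × (0.707 × 14) = 2450 N/mm → adequate.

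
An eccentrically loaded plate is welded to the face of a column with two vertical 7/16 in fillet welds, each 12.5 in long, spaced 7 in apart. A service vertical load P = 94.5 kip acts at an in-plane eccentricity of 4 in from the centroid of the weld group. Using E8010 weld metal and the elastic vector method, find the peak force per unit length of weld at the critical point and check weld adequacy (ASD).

E80XX → F_EXX = 80 ksi.
Total weld length L_w = 25 in. Treat welds as unit-width lines.
Polar moment about centroid: J = 2[d³/12 + d(b/2)²] = 2[12.5³/12 + 12.5×3.5²] = 631.8 in³.
Direct shear f_v = P/L_w = 94.5 / 25 = 3.78 kip/in (vertical).
Torsion M = P·e = 94.5 × 4 = 378 kip·in.
Critical point at (x, y) = (3.5, 6.25) from centroid. f_tx = M·y/J = 3.739 kip/in; f_ty = M·x/J = 2.094 kip/in.
Resultant f_max = √[f_tx² + (f_v + f_ty)²] = √[3.739² + (3.78 + 2.094)²] = 6.963 kip/in.
Capacity per unit length: r_n/Ω = (1/2.0) × 0.6 × 80 × (0.707 × 0.4375) = 7.423 kip/in.
6.963 ≤ 7.423 → adequate.

f_max ≈ 6.96 kip/in; adequate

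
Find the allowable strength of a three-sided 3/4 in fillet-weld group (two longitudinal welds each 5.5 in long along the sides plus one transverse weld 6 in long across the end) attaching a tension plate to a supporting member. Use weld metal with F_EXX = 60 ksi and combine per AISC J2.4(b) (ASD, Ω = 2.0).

t_e = 0.707 × 0.75 = 0.5302 in.
R_nwl = 0.6 × 60 × 0.5302 × 11 = 210 kip (longitudinal, 2 welds).
R_nwt = 0.6 × 60 × 0.5302 × 6 = 114.5 kip (transverse, base value).
(i) R_nwl + R_nwt = 324.5 kip; (ii) 0.85 R_nwl + 1.5 R_nwt = 350.3 kip.
R_n = max = 350.3 kip [governs: (ii)]; R_n/Ω = 175.1 kip.

R_n/Ω ≈ 175 kip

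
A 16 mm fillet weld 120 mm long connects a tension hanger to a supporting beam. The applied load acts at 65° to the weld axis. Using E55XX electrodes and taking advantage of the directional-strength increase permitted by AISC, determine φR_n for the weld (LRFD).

E55XX → F_EXX = 550 MPa.
t_e = 0.707 × 16 = 11.31 mm; A_we = 11.31 × 120 = 1357 mm².
Directional factor: 1.0 + 0.5 sin^1.5(65°) = 1.431.
F_nw = 0.6 × 550 × 1.431 = 472.4 MPa.
φR_n = 0.75 × 472.4 × 1357 × 10⁻³ = 480.9 kN.

φR_n ≈ 481 kN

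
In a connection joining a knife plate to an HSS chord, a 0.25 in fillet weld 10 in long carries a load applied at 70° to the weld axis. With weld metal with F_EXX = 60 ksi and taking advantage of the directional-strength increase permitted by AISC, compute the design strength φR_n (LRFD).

φR_n ≈ 69.5 kip

t_e = 0.707 × 0.25 = 0.1767 in; A_we = 0.1767 × 10 = 1.767 in².
Directional factor: 1.0 + 0.5 sin^1.5(70°) = 1.455.
F_nw = 0.6 × 60 × 1.455 = 52.4 ksi.
φR_n = 0.75 × 52.4 × 1.767 = 69.46 kip.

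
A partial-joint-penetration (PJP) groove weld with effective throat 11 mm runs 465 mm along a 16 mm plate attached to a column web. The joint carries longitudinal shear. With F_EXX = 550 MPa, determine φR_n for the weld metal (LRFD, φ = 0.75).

φR_n ≈ 1270 kN

Effective throat (given) t_e = 11 mm.
A_we = 11 × 465 = 5115 mm².
F_nw = 0.6 F_EXX = 330 MPa.
φR_n = 0.75 × 330 × 5115 × 10⁻³ = 1266 kN.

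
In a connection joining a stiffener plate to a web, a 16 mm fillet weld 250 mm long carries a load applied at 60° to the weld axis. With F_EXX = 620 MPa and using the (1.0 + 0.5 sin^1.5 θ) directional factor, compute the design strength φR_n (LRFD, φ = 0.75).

φR_n ≈ 1110 kN

t_e = 0.707 × 16 = 11.31 mm; A_we = 11.31 × 250 = 2828 mm².
Directional factor: 1.0 + 0.5 sin^1.5(60°) = 1.403.
F_nw = 0.6 × 620 × 1.403 = 521.9 MPa.
φR_n = 0.75 × 521.9 × 2828 × 10⁻³ = 1107 kN.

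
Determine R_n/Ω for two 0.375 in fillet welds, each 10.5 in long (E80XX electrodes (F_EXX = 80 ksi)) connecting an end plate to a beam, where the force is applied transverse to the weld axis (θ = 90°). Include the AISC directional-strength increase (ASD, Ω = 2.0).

R_n/Ω ≈ 200 kips

t_e = 0.707 × 0.375 = 0.2651 in; A_we = 0.2651 × 21 = 5.568 in².
Directional factor: 1.0 + 0.5 sin^1.5(90°) = 1.5.
F_nw = 0.6 × 80 × 1.5 = 72 ksi.
R_n/Ω = (72 × 5.568) / 2.0 = 200.4 kips.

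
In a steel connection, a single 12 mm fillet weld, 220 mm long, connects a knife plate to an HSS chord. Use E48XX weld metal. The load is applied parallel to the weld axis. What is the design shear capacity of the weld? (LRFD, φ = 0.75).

E48XX → F_EXX = 480 MPa.
Effective throat t_e = 0.707 × 12 = 8.484 mm.
Total length L = 220 mm; A_we = 8.484 × 220 = 1866 mm².
F_nw = 0.6 F_EXX = 0.6 × 480 = 288 MPa.
φR_n = 0.75 × 288 × 1866 × 10⁻³ = 403.2 kN.

φR_n ≈ 403 kN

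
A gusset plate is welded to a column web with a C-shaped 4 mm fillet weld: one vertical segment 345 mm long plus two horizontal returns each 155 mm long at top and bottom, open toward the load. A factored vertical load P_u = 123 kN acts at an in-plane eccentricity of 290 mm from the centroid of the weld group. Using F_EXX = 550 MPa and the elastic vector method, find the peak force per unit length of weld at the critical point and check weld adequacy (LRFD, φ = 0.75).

Total weld length L_w = 655 mm. Treat welds as unit-width lines.
Centroid: x̄ = 2×155×77.5 / 655 = 36.68 mm from the vertical weld.
Polar moment about centroid: J = I_x + I_y = [345³/12 + 2×155×172.5²] + [345×36.68² + 2(155³/12 + 155×40.82²)] = 14250000 mm³.
Direct shear f_v = P/L_w = 123×10³ / 655 = 187.8 N/mm (vertical).
Torsion M = P·e = 123×10³ × 290 = 35670000 N·mm.
Critical point at (x, y) = (118.3, 172.5) from centroid. f_tx = M·y/J = 431.9 N/mm; f_ty = M·x/J = 296.2 N/mm.
Resultant f_max = √[f_tx² + (f_v + f_ty)²] = √[431.9² + (187.8 + 296.2)²] = 648.7 N/mm.
Capacity per unit length: φr_n = 0.75 × 0.6 × 550 × (0.707 × 4) = 699.9 N/mm.
648.7 ≤ 699.9 → adequate.

f_max ≈ 649 N/mm; adequate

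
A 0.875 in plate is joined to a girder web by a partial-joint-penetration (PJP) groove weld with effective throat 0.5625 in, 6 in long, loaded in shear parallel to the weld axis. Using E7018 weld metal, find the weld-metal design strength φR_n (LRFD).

φR_n ≈ 106 kips

E70XX → F_EXX = 70 ksi.
Effective throat (given) t_e = 0.5625 in.
A_we = 0.5625 × 6 = 3.375 in².
F_nw = 0.6 F_EXX = 42 ksi.
φR_n = 0.75 × 42 × 3.375 = 106.3 kips.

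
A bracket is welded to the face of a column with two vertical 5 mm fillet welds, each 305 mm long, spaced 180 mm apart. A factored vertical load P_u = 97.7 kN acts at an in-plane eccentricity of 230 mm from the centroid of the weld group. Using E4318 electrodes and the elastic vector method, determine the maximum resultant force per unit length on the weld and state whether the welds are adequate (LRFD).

f_max ≈ 512 N/mm; adequate

E43XX → F_EXX = 430 MPa.
Total weld length L_w = 610 mm. Treat welds as unit-width lines.
Polar moment about centroid: J = 2[d³/12 + d(b/2)²] = 2[305³/12 + 305×90²] = 9670000 mm³.
Direct shear f_v = P/L_w = 97.7×10³ / 610 = 160.2 N/mm (vertical).
Torsion M = P·e = 97.7×10³ × 230 = 22471000 N·mm.
Critical point at (x, y) = (90, 152.5) from centroid. f_tx = M·y/J = 354.4 N/mm; f_ty = M·x/J = 209.1 N/mm.
Resultant f_max = √[f_tx² + (f_v + f_ty)²] = √[354.4² + (160.2 + 209.1)²] = 511.8 N/mm.
Capacity per unit length: φr_n = 0.75 × 0.6 × 430 × (0.707 × 5) = 684 N/mm.
511.8 ≤ 684 → adequate.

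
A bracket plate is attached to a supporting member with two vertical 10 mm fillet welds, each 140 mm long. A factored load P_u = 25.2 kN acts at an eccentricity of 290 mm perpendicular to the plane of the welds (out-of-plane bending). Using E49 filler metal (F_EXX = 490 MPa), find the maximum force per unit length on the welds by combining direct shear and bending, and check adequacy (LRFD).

L_w = 2 × 140 = 280 mm; section modulus (unit throat) S = 2 × L²/6 = 6533 mm².
Direct shear f_v = P/L_w = 25.2×10³/280 = 90 N/mm.
Moment M = P × e = 25.2×10³ × 290 = 7308000 N·mm; bending f_b = M/S = 1119 N/mm.
f_max = √(f_v² + f_b²) = √(90² + 1119²) = 1122 N/mm.
φr_n = 0.75 × 0.6 × 490 × (0.707 × 10) = 1559 N/mm → adequate.

f_max ≈ 1120 N/mm; adequate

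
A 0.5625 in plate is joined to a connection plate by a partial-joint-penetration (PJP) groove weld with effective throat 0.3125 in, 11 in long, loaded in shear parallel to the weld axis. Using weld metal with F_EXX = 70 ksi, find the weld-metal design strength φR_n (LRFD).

φR_n ≈ 108 kips

Effective throat (given) t_e = 0.3125 in.
A_we = 0.3125 × 11 = 3.438 in².
F_nw = 0.6 F_EXX = 42 ksi.
φR_n = 0.75 × 42 × 3.438 = 108.3 kips.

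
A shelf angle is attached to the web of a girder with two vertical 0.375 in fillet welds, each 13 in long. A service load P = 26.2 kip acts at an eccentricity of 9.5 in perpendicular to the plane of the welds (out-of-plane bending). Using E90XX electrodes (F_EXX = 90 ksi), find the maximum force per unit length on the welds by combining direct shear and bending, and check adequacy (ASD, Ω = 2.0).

f_max ≈ 4.53 kip/in; adequate

L_w = 2 × 13 = 26 in; section modulus (unit throat) S = 2 × L²/6 = 56.33 in².
Direct shear f_v = P/L_w = 26.2/26 = 1.008 kip/in.
Moment M = P × e = 26.2 × 9.5 = 248.9 kip·in; bending f_b = M/S = 4.418 kip/in.
f_max = √(f_v² + f_b²) = √(1.008² + 4.418²) = 4.532 kip/in.
r_n/Ω = (1/2.0) × 0.6 × 90 × (0.707 × 0.375) = 7.158 kip/in → adequate.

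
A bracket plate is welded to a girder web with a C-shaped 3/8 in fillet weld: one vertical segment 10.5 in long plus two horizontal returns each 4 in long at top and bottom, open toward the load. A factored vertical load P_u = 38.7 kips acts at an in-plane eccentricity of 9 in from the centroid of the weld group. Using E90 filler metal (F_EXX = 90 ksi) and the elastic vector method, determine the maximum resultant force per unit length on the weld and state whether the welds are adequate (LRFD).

Total weld length L_w = 18.5 in. Treat welds as unit-width lines.
Centroid: x̄ = 2×4×2 / 18.5 = 0.8649 in from the vertical weld.
Polar moment about centroid: J = I_x + I_y = [10.5³/12 + 2×4×5.25²] + [10.5×0.8649² + 2(4³/12 + 4×1.135²)] = 345.8 in³.
Direct shear f_v = P/L_w = 38.7 / 18.5 = 2.092 kip/in (vertical).
Torsion M = P·e = 38.7 × 9 = 348.3 kip·in.
Critical point at (x, y) = (3.135, 5.25) from centroid. f_tx = M·y/J = 5.288 kip/in; f_ty = M·x/J = 3.158 kip/in.
Resultant f_max = √[f_tx² + (f_v + f_ty)²] = √[5.288² + (2.092 + 3.158)²] = 7.451 kip/in.
Capacity per unit length: φr_n = 0.75 × 0.6 × 90 × (0.707 × 0.375) = 10.74 kip/in.
7.451 ≤ 10.74 → adequate.

f_max ≈ 7.45 kip/in; adequate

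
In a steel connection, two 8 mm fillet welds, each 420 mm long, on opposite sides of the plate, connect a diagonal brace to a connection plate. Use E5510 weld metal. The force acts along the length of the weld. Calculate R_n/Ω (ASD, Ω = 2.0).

E55XX → F_EXX = 550 MPa.
Effective throat t_e = 0.707 × 8 = 5.656 mm.
Total length L = 840 mm; A_we = 5.656 × 840 = 4751 mm².
F_nw = 0.6 F_EXX = 0.6 × 550 = 330 MPa.
R_n = 330 × 4751 × 10⁻³ = 1568 kN; R_n/Ω = 1568/2.0 = 783.9 kN.

R_n/Ω ≈ 784 kN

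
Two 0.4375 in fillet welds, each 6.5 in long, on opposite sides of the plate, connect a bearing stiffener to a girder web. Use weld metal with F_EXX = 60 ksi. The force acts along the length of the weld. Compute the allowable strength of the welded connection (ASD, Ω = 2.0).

R_n/Ω ≈ 72.4 kip

Effective throat t_e = 0.707 × 0.4375 = 0.3093 in.
Total length L = 13 in; A_we = 0.3093 × 13 = 4.021 in².
F_nw = 0.6 F_EXX = 0.6 × 60 = 36 ksi.
R_n = 36 × 4.021 = 144.8 kip; R_n/Ω = 144.8/2.0 = 72.38 kip.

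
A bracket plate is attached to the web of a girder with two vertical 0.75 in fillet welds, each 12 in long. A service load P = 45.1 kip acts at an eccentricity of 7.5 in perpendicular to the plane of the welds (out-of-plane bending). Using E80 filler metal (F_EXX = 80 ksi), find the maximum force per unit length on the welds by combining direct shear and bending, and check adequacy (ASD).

f_max ≈ 7.29 kip/in; adequate

L_w = 2 × 12 = 24 in; section modulus (unit throat) S = 2 × L²/6 = 48 in².
Direct shear f_v = P/L_w = 45.1/24 = 1.879 kip/in.
Moment M = P × e = 45.1 × 7.5 = 338.25 kip·in; bending f_b = M/S = 7.047 kip/in.
f_max = √(f_v² + f_b²) = √(1.879² + 7.047²) = 7.293 kip/in.
r_n/Ω = (1/2.0) × 0.6 × 80 × (0.707 × 0.75) = 12.73 kip/in → adequate.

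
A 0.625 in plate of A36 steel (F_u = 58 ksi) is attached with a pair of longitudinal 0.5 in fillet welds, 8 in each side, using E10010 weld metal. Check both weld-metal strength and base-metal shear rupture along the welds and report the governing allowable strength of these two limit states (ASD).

E100XX → F_EXX = 100 ksi.
t_e = 0.707 × 0.5 = 0.3535 in; L = 16 in.
Weld metal: R_n/Ω = (1/2.0) × 0.6 × 100 × 0.3535 × 16 = 169.7 kip.
Base metal (shear rupture): R_n/Ω = (1/2.0) × 0.6 × 58 × 0.625 × 16 = 174 kip.
Governing: weld metal.

R_n/Ω ≈ 170 kip (weld metal governs)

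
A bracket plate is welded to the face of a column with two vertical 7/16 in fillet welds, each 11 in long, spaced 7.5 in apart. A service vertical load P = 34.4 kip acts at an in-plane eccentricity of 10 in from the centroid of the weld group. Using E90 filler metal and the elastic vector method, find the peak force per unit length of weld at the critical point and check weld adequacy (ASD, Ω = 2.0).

E90XX → F_EXX = 90 ksi.
Total weld length L_w = 22 in. Treat welds as unit-width lines.
Polar moment about centroid: J = 2[d³/12 + d(b/2)²] = 2[11³/12 + 11×3.75²] = 531.2 in³.
Direct shear f_v = P/L_w = 34.4 / 22 = 1.564 kip/in (vertical).
Torsion M = P·e = 34.4 × 10 = 344 kip·in.
Critical point at (x, y) = (3.75, 5.5) from centroid. f_tx = M·y/J = 3.562 kip/in; f_ty = M·x/J = 2.428 kip/in.
Resultant f_max = √[f_tx² + (f_v + f_ty)²] = √[3.562² + (1.564 + 2.428)²] = 5.35 kip/in.
Capacity per unit length: r_n/Ω = (1/2.0) × 0.6 × 90 × (0.707 × 0.4375) = 8.351 kip/in.
5.35 ≤ 8.351 → adequate.

f_max ≈ 5.35 kip/in; adequate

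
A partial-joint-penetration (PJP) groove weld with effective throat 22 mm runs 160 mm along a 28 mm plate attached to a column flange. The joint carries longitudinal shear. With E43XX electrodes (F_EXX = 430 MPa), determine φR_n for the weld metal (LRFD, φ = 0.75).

φR_n ≈ 681 kN

Effective throat (given) t_e = 22 mm.
A_we = 22 × 160 = 3520 mm².
F_nw = 0.6 F_EXX = 258 MPa.
φR_n = 0.75 × 258 × 3520 × 10⁻³ = 681.1 kN.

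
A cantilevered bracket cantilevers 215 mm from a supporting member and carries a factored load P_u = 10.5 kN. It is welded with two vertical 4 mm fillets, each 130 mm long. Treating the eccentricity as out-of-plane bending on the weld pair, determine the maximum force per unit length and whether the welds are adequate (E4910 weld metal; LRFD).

f_max ≈ 403 N/mm; adequate

E49XX → F_EXX = 490 MPa.
L_w = 2 × 130 = 260 mm; section modulus (unit throat) S = 2 × L²/6 = 5633 mm².
Direct shear f_v = P/L_w = 10.5×10³/260 = 40.38 N/mm.
Moment M = P × e = 10.5×10³ × 215 = 2257500 N·mm; bending f_b = M/S = 400.7 N/mm.
f_max = √(f_v² + f_b²) = √(40.38² + 400.7²) = 402.8 N/mm.
φr_n = 0.75 × 0.6 × 490 × (0.707 × 4) = 623.6 N/mm → adequate.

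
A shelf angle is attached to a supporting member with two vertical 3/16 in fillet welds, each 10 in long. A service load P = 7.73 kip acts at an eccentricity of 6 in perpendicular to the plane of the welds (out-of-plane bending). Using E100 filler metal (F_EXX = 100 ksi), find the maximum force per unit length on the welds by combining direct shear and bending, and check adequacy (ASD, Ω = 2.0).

L_w = 2 × 10 = 20 in; section modulus (unit throat) S = 2 × L²/6 = 33.33 in².
Direct shear f_v = P/L_w = 7.73/20 = 0.3865 kip/in.
Moment M = P × e = 7.73 × 6 = 46.38 kip·in; bending f_b = M/S = 1.391 kip/in.
f_max = √(f_v² + f_b²) = √(0.3865² + 1.391²) = 1.444 kip/in.
r_n/Ω = (1/2.0) × 0.6 × 100 × (0.707 × 0.1875) = 3.977 kip/in → adequate.

f_max ≈ 1.44 kip/in; adequate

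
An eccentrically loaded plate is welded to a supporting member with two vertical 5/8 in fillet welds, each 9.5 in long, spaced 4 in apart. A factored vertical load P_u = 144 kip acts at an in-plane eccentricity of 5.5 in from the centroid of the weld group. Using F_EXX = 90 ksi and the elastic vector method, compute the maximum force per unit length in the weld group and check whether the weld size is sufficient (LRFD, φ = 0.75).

f_max ≈ 22.7 kip/in; NOT adequate

Total weld length L_w = 19 in. Treat welds as unit-width lines.
Polar moment about centroid: J = 2[d³/12 + d(b/2)²] = 2[9.5³/12 + 9.5×2²] = 218.9 in³.
Direct shear f_v = P/L_w = 144 / 19 = 7.579 kip/in (vertical).
Torsion M = P·e = 144 × 5.5 = 792 kip·in.
Critical point at (x, y) = (2, 4.75) from centroid. f_tx = M·y/J = 17.19 kip/in; f_ty = M·x/J = 7.236 kip/in.
Resultant f_max = √[f_tx² + (f_v + f_ty)²] = √[17.19² + (7.579 + 7.236)²] = 22.69 kip/in.
Capacity per unit length: φr_n = 0.75 × 0.6 × 90 × (0.707 × 0.625) = 17.9 kip/in.
22.69 > 17.9 → NOT adequate.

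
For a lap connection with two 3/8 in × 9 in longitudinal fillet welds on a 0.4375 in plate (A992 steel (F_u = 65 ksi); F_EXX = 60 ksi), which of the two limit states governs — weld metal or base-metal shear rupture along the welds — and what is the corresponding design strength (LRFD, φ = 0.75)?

t_e = 0.707 × 0.375 = 0.2651 in; L = 18 in.
Weld metal: φR_n = 0.75 × 0.6 × 60 × 0.2651 × 18 = 128.9 kips.
Base metal (shear rupture): φR_n = 0.75 × 0.6 × 65 × 0.4375 × 18 = 230.3 kips.
Governing: weld metal.

φR_n ≈ 129 kips (weld metal governs)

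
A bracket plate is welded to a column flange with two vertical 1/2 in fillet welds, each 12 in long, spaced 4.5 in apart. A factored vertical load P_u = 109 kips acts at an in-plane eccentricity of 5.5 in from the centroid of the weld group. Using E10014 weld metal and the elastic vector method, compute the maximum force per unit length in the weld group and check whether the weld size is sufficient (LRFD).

E100XX → F_EXX = 100 ksi.
Total weld length L_w = 24 in. Treat welds as unit-width lines.
Polar moment about centroid: J = 2[d³/12 + d(b/2)²] = 2[12³/12 + 12×2.25²] = 409.5 in³.
Direct shear f_v = P/L_w = 109 / 24 = 4.542 kip/in (vertical).
Torsion M = P·e = 109 × 5.5 = 599.5 kip·in.
Critical point at (x, y) = (2.25, 6) from centroid. f_tx = M·y/J = 8.784 kip/in; f_ty = M·x/J = 3.294 kip/in.
Resultant f_max = √[f_tx² + (f_v + f_ty)²] = √[8.784² + (4.542 + 3.294)²] = 11.77 kip/in.
Capacity per unit length: φr_n = 0.75 × 0.6 × 100 × (0.707 × 0.5) = 15.91 kip/in.
11.77 ≤ 15.91 → adequate.

f_max ≈ 11.8 kip/in; adequate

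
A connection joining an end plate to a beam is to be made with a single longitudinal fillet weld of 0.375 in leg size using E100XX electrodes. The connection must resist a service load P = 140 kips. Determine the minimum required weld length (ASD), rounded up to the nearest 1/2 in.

L = 18 in

E100XX → F_EXX = 100 ksi.
Throat t_e = 0.707 × 0.375 = 0.2651 in.
r_n/Ω = (0.6 × 100 × 0.2651) / 2.0 = 7.954 kip/in.
L_req = P / (r_n/Ω) = 140 / 7.954 = 17.6 in total.
Round up → use L = 18 in.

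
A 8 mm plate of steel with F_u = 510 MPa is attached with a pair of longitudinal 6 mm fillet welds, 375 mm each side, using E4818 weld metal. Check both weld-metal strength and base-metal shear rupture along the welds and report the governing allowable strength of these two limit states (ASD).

E48XX → F_EXX = 480 MPa.
t_e = 0.707 × 6 = 4.242 mm; L = 750 mm.
Weld metal: R_n/Ω = (1/2.0) × 0.6 × 480 × 4.242 × 750 × 10⁻³ = 458.1 kN.
Base metal (shear rupture): R_n/Ω = (1/2.0) × 0.6 × 510 × 8 × 750 × 10⁻³ = 918 kN.
Governing: weld metal.

R_n/Ω ≈ 458 kN (weld metal governs)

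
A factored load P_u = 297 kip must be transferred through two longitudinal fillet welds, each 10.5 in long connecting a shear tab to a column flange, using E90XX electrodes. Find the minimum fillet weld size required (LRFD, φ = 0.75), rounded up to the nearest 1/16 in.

w = 1/2 in

E90XX → F_EXX = 90 ksi.
Total weld length L = 21 in.
Required throat t_e = P_u / (φ × 0.6 F_EXX × L) = 297 / (0.75 × 0.6 × 90 × 21) = 0.3492 in.
Required leg w = t_e / 0.707 = 0.4939 in → use 1/2 in.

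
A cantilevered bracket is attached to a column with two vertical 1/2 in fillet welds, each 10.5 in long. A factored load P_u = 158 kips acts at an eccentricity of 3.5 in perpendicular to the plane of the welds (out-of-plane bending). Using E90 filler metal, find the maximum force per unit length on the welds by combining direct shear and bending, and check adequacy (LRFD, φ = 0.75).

f_max ≈ 16.8 kip/in; NOT adequate

E90XX → F_EXX = 90 ksi.
L_w = 2 × 10.5 = 21 in; section modulus (unit throat) S = 2 × L²/6 = 36.75 in².
Direct shear f_v = P/L_w = 158/21 = 7.524 kip/in.
Moment M = P × e = 158 × 3.5 = 553 kip·in; bending f_b = M/S = 15.05 kip/in.
f_max = √(f_v² + f_b²) = √(7.524² + 15.05²) = 16.82 kip/in.
φr_n = 0.75 × 0.6 × 90 × (0.707 × 0.5) = 14.32 kip/in → NOT adequate.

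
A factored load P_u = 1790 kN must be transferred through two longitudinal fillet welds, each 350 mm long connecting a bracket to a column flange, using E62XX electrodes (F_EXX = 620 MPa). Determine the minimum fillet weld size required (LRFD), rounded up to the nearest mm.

Total weld length L = 700 mm.
Required throat t_e = P_u / (φ × 0.6 F_EXX × L) = 1790 / (0.75 × 0.6 × 620 × 700 × 10⁻³) = 9.165 mm.
Required leg w = t_e / 0.707 = 12.96 mm → use 13 mm.

w = 13 mm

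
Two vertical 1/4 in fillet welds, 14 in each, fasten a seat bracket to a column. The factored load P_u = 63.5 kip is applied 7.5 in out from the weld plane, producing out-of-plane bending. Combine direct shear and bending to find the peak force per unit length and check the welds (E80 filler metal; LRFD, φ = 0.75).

f_max ≈ 7.63 kip/in; NOT adequate

E80XX → F_EXX = 80 ksi.
L_w = 2 × 14 = 28 in; section modulus (unit throat) S = 2 × L²/6 = 65.33 in².
Direct shear f_v = P/L_w = 63.5/28 = 2.268 kip/in.
Moment M = P × e = 63.5 × 7.5 = 476.25 kip·in; bending f_b = M/S = 7.29 kip/in.
f_max = √(f_v² + f_b²) = √(2.268² + 7.29²) = 7.634 kip/in.
φr_n = 0.75 × 0.6 × 80 × (0.707 × 0.25) = 6.363 kip/in → NOT adequate.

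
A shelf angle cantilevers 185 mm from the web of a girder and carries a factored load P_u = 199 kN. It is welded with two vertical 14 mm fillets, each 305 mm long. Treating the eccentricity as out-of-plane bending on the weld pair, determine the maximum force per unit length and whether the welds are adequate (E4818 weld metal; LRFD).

f_max ≈ 1230 N/mm; adequate

E48XX → F_EXX = 480 MPa.
L_w = 2 × 305 = 610 mm; section modulus (unit throat) S = 2 × L²/6 = 31010 mm².
Direct shear f_v = P/L_w = 199×10³/610 = 326.2 N/mm.
Moment M = P × e = 199×10³ × 185 = 36815000 N·mm; bending f_b = M/S = 1187 N/mm.
f_max = √(f_v² + f_b²) = √(326.2² + 1187²) = 1231 N/mm.
φr_n = 0.75 × 0.6 × 480 × (0.707 × 14) = 2138 N/mm → adequate.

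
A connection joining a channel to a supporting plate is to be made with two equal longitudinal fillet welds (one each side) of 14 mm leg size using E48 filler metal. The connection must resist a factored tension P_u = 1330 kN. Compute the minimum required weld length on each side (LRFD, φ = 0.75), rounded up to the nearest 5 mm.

E48XX → F_EXX = 480 MPa.
Throat t_e = 0.707 × 14 = 9.898 mm.
φr_n = 0.75 × 0.6 × 480 × 9.898 × 10⁻³ = 2.138 kN/mm.
L_req = P_u / φr_n = 1330 / 2.138 = 622.1 mm total.
Per side: 622.1 / 2 = 311 mm.
Round up → use L = 315 mm on each side.

L = 315 mm on each side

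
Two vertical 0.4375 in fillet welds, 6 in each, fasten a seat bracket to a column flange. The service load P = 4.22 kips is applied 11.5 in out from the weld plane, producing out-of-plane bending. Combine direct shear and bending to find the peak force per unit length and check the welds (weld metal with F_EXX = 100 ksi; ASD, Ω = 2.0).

L_w = 2 × 6 = 12 in; section modulus (unit throat) S = 2 × L²/6 = 12 in².
Direct shear f_v = P/L_w = 4.22/12 = 0.3517 kip/in.
Moment M = P × e = 4.22 × 11.5 = 48.53 kip·in; bending f_b = M/S = 4.044 kip/in.
f_max = √(f_v² + f_b²) = √(0.3517² + 4.044²) = 4.059 kip/in.
r_n/Ω = (1/2.0) × 0.6 × 100 × (0.707 × 0.4375) = 9.279 kip/in → adequate.

f_max ≈ 4.06 kip/in; adequate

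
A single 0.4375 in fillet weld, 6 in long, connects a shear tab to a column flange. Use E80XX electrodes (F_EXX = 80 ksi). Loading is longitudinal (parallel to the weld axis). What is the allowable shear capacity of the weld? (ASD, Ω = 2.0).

R_n/Ω ≈ 44.5 kips

Effective throat t_e = 0.707 × 0.4375 = 0.3093 in.
Total length L = 6 in; A_we = 0.3093 × 6 = 1.856 in².
F_nw = 0.6 F_EXX = 0.6 × 80 = 48 ksi.
R_n = 48 × 1.856 = 89.08 kips; R_n/Ω = 89.08/2.0 = 44.54 kips.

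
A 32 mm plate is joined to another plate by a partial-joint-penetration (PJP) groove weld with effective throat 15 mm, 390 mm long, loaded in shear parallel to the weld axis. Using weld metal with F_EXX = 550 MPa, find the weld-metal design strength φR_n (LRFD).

φR_n ≈ 1450 kN

Effective throat (given) t_e = 15 mm.
A_we = 15 × 390 = 5850 mm².
F_nw = 0.6 F_EXX = 330 MPa.
φR_n = 0.75 × 330 × 5850 × 10⁻³ = 1448 kN.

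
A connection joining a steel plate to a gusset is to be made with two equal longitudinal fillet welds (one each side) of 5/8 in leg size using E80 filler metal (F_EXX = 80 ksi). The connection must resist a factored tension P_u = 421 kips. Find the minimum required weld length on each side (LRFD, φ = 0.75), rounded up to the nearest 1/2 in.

L = 13.5 in on each side

Throat t_e = 0.707 × 0.625 = 0.4419 in.
φr_n = 0.75 × 0.6 × 80 × 0.4419 = 15.91 kips/in.
L_req = P_u / φr_n = 421 / 15.91 = 26.47 in total.
Per side: 26.47 / 2 = 13.23 in.
Round up → use L = 13.5 in on each side.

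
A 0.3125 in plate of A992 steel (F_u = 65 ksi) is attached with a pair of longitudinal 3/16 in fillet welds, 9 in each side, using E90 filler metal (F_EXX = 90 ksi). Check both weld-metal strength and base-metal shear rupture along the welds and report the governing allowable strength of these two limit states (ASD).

t_e = 0.707 × 0.1875 = 0.1326 in; L = 18 in.
Weld metal: R_n/Ω = (1/2.0) × 0.6 × 90 × 0.1326 × 18 = 64.43 kips.
Base metal (shear rupture): R_n/Ω = (1/2.0) × 0.6 × 65 × 0.3125 × 18 = 109.7 kips.
Governing: weld metal.

R_n/Ω ≈ 64.4 kips (weld metal governs)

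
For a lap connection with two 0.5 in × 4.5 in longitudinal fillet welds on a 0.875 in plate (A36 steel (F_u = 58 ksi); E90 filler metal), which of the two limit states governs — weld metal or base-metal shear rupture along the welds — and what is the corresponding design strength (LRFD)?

E90XX → F_EXX = 90 ksi.
t_e = 0.707 × 0.5 = 0.3535 in; L = 9 in.
Weld metal: φR_n = 0.75 × 0.6 × 90 × 0.3535 × 9 = 128.9 kips.
Base metal (shear rupture): φR_n = 0.75 × 0.6 × 58 × 0.875 × 9 = 205.5 kips.
Governing: weld metal.

φR_n ≈ 129 kips (weld metal governs)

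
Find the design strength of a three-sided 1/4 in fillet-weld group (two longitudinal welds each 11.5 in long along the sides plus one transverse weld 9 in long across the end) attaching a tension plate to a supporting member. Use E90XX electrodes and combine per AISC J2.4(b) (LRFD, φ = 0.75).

φR_n ≈ 237 kips

E90XX → F_EXX = 90 ksi.
t_e = 0.707 × 0.25 = 0.1767 in.
R_nwl = 0.6 × 90 × 0.1767 × 23 = 219.5 kips (longitudinal, 2 welds).
R_nwt = 0.6 × 90 × 0.1767 × 9 = 85.9 kips (transverse, base value).
(i) R_nwl + R_nwt = 305.4 kips; (ii) 0.85 R_nwl + 1.5 R_nwt = 315.4 kips.
R_n = max = 315.4 kips [governs: (ii)]; φR_n = 236.6 kips.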